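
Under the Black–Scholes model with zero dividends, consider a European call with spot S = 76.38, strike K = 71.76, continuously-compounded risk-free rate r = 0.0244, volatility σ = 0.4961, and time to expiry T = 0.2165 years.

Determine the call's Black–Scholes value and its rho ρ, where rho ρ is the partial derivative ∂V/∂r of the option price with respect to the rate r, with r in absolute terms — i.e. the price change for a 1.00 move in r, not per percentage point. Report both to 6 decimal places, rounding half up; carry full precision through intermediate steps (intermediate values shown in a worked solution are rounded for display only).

price = 9.575861
ρ = 8.817334

σ√T = 0.4961·√0.2165 = 0.230833
d₁ = (ln(S/K) + (r+σ²/2)T) / (σ√T) = (ln(76.38/71.76) + (0.0244+0.4961²/2)·0.2165) / 0.230833 = (0.062394 + 0.031925) / 0.230833 = 0.408599
d₂ = d₁ − σ√T = 0.408599 − 0.230833 = 0.177766
e^{−rT} = e^{−0.0244·0.2165} = 0.994731
N(d₁) = 0.658583,  N(d₂) = 0.570547
Call price V = S·N(d₁) − K·e^{−rT}·N(d₂) = 50.302576 − 40.726714 = 9.575861
ρ = K·T·e^{−rT}·N(d₂) = 8.817334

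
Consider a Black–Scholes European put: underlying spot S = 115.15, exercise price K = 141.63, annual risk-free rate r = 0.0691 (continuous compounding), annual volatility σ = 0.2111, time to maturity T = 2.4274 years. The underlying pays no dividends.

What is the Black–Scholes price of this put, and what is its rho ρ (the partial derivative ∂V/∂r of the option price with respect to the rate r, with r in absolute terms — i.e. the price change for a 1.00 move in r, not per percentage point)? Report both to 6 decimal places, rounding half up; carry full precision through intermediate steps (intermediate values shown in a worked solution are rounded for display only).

price = 17.754936
ρ = -177.827087

σ√T = 0.2111·√2.4274 = 0.328896
d₁ = (ln(S/K) + (r+σ²/2)T) / (σ√T) = (ln(115.15/141.63) + (0.0691+0.2111²/2)·2.4274) / 0.328896 = (-0.206982 + 0.221820) / 0.328896 = 0.045112
d₂ = d₁ − σ√T = 0.045112 − 0.328896 = -0.283784
e^{−rT} = e^{−0.0691·2.4274} = 0.845579
N(−d₁) = 0.482009,  N(−d₂) = 0.611712
Put price V = K·e^{−rT}·N(−d₂) − S·N(−d₁) = 73.258255 − 55.503318 = 17.754936
ρ = −K·T·e^{−rT}·N(−d₂) = -177.827087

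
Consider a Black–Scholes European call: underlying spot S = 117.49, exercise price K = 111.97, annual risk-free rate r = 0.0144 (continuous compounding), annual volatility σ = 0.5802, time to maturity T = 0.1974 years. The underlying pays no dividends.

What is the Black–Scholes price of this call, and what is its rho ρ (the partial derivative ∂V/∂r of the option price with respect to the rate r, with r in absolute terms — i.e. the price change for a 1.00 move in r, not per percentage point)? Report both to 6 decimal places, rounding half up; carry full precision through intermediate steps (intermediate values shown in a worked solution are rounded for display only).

σ√T = 0.5802·√0.1974 = 0.257781
d₁ = (ln(S/K) + (r+σ²/2)T) / (σ√T) = (ln(117.49/111.97) + (0.0144+0.5802²/2)·0.1974) / 0.257781 = (0.048122 + 0.036068) / 0.257781 = 0.326596
d₂ = d₁ − σ√T = 0.326596 − 0.257781 = 0.068815
e^{−rT} = e^{−0.0144·0.1974} = 0.997161
N(d₁) = 0.628013,  N(d₂) = 0.527432
Call price V = S·N(d₁) − K·e^{−rT}·N(d₂) = 73.785290 − 58.888880 = 14.896410
ρ = K·T·e^{−rT}·N(d₂) = 11.624665

price = 14.896410
ρ = 11.624665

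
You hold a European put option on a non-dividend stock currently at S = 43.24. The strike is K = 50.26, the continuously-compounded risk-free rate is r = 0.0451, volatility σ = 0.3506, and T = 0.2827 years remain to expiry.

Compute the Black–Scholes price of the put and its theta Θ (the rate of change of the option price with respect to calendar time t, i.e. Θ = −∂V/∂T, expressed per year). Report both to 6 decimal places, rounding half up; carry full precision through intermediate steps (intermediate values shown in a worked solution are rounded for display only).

price = 7.535382
Θ = -2.833708

σ√T = 0.3506·√0.2827 = 0.186412
d₁ = (ln(S/K) + (r+σ²/2)T) / (σ√T) = (ln(43.24/50.26) + (0.0451+0.3506²/2)·0.2827) / 0.186412 = (-0.150444 + 0.030125) / 0.186412 = -0.645445
d₂ = d₁ − σ√T = -0.645445 − 0.186412 = -0.831858
e^{−rT} = e^{−0.0451·0.2827} = 0.987331
N(−d₁) = 0.740681,  N(−d₂) = 0.797255
Put price V = K·e^{−rT}·N(−d₂) − S·N(−d₁) = 39.562411 − 32.027030 = 7.535382
φ(d₁) = (1/√(2π))·e^{−d₁²/2} = 0.323927
Θ = −S·φ(d₁)·σ/(2√T) + r·K·e^{−rT}·N(−d₂) = −4.617973 + 1.784265 = -2.833708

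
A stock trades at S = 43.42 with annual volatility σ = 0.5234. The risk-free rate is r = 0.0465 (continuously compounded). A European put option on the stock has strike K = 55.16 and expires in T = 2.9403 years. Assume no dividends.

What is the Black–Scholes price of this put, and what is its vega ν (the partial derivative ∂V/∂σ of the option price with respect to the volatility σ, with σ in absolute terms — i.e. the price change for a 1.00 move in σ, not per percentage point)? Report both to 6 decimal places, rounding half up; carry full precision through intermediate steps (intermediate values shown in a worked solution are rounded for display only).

price = 18.294653
ν = 28.087223

σ√T = 0.5234·√2.9403 = 0.897490
d₁ = (ln(S/K) + (r+σ²/2)T) / (σ√T) = (ln(43.42/55.16) + (0.0465+0.5234²/2)·2.9403) / 0.897490 = (-0.239318 + 0.539468) / 0.897490 = 0.334433
d₂ = d₁ − σ√T = 0.334433 − 0.897490 = -0.563057
e^{−rT} = e^{−0.0465·2.9403} = 0.872211
N(−d₁) = 0.369026,  N(−d₂) = 0.713302
Put price V = K·e^{−rT}·N(−d₂) − S·N(−d₁) = 34.317783 − 16.023130 = 18.294653
φ(d₁) = (1/√(2π))·e^{−d₁²/2} = 0.377245
ν = S·φ(d₁)·√T = 28.087223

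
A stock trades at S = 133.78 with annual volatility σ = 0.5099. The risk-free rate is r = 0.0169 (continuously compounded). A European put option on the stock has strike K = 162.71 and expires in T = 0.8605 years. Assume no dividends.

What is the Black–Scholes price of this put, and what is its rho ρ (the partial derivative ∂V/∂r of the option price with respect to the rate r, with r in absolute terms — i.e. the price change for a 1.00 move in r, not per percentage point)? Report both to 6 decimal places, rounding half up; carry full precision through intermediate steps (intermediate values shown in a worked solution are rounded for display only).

σ√T = 0.5099·√0.8605 = 0.472999
d₁ = (ln(S/K) + (r+σ²/2)T) / (σ√T) = (ln(133.78/162.71) + (0.0169+0.5099²/2)·0.8605) / 0.472999 = (-0.195773 + 0.126407) / 0.472999 = -0.146652
d₂ = d₁ − σ√T = -0.146652 − 0.472999 = -0.619651
e^{−rT} = e^{−0.0169·0.8605} = 0.985563
N(−d₁) = 0.558297,  N(−d₂) = 0.732256
Put price V = K·e^{−rT}·N(−d₂) − S·N(−d₁) = 117.425285 − 74.688918 = 42.736367
ρ = −K·T·e^{−rT}·N(−d₂) = -101.044458

price = 42.736367
ρ = -101.044458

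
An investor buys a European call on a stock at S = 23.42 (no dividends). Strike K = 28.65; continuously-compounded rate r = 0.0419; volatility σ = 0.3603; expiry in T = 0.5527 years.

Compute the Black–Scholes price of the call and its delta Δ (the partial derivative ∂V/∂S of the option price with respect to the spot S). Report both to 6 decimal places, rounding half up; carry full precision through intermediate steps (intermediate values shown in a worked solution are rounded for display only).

price = 1.032401
Δ = 0.297326

σ√T = 0.3603·√0.5527 = 0.267861
d₁ = (ln(S/K) + (r+σ²/2)T) / (σ√T) = (ln(23.42/28.65) + (0.0419+0.3603²/2)·0.5527) / 0.267861 = (-0.201563 + 0.059033) / 0.267861 = -0.532106
d₂ = d₁ − σ√T = -0.532106 − 0.267861 = -0.799967
e^{−rT} = e^{−0.0419·0.5527} = 0.977108
N(d₁) = 0.297326,  N(d₂) = 0.211865
Call price V = S·N(d₁) − K·e^{−rT}·N(d₂) = 6.963382 − 5.930981 = 1.032401
Δ = N(d₁) = 0.297326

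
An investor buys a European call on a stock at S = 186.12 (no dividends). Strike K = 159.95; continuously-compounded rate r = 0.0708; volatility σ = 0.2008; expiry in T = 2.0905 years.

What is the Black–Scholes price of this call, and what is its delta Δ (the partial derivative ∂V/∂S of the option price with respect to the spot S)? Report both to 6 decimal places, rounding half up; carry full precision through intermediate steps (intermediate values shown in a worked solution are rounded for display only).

σ√T = 0.2008·√2.0905 = 0.290328
d₁ = (ln(S/K) + (r+σ²/2)T) / (σ√T) = (ln(186.12/159.95) + (0.0708+0.2008²/2)·2.0905) / 0.290328 = (0.151530 + 0.190153) / 0.290328 = 1.176886
d₂ = d₁ − σ√T = 1.176886 − 0.290328 = 0.886558
e^{−rT} = e^{−0.0708·2.0905} = 0.862425
N(d₁) = 0.880380,  N(d₂) = 0.812342
Call price V = S·N(d₁) − K·e^{−rT}·N(d₂) = 163.856238 − 112.058331 = 51.797907
Δ = N(d₁) = 0.880380

price = 51.797907
Δ = 0.880380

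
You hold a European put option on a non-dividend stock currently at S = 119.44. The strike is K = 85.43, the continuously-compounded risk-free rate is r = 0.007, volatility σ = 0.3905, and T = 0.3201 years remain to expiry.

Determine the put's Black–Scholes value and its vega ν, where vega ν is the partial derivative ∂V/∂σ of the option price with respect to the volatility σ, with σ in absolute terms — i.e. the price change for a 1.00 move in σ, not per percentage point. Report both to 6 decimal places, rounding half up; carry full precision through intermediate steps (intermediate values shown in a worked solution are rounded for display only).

σ√T = 0.3905·√0.3201 = 0.220935
d₁ = (ln(S/K) + (r+σ²/2)T) / (σ√T) = (ln(119.44/85.43) + (0.007+0.3905²/2)·0.3201) / 0.220935 = (0.335117 + 0.026647) / 0.220935 = 1.637423
d₂ = d₁ − σ√T = 1.637423 − 0.220935 = 1.416489
e^{−rT} = e^{−0.007·0.3201} = 0.997762
N(−d₁) = 0.050771,  N(−d₂) = 0.078316
Put price V = K·e^{−rT}·N(−d₂) − S·N(−d₁) = 6.675581 − 6.064091 = 0.611491
φ(d₁) = (1/√(2π))·e^{−d₁²/2} = 0.104401
ν = S·φ(d₁)·√T = 7.055004

price = 0.611491
ν = 7.055004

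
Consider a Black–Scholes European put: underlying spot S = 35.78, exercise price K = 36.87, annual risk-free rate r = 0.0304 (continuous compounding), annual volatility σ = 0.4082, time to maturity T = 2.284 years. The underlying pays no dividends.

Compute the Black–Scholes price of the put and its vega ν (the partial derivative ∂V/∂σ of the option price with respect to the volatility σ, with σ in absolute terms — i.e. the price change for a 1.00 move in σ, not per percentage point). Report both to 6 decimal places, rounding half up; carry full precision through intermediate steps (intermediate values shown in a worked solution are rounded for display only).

price = 7.825866
ν = 20.127527

σ√T = 0.4082·√2.284 = 0.616909
d₁ = (ln(S/K) + (r+σ²/2)T) / (σ√T) = (ln(35.78/36.87) + (0.0304+0.4082²/2)·2.284) / 0.616909 = (-0.030009 + 0.259722) / 0.616909 = 0.372361
d₂ = d₁ − σ√T = 0.372361 − 0.616909 = -0.244548
e^{−rT} = e^{−0.0304·2.284} = 0.932922
N(−d₁) = 0.354812,  N(−d₂) = 0.596597
Put price V = K·e^{−rT}·N(−d₂) − S·N(−d₁) = 20.521042 − 12.695176 = 7.825866
φ(d₁) = (1/√(2π))·e^{−d₁²/2} = 0.372222
ν = S·φ(d₁)·√T = 20.127527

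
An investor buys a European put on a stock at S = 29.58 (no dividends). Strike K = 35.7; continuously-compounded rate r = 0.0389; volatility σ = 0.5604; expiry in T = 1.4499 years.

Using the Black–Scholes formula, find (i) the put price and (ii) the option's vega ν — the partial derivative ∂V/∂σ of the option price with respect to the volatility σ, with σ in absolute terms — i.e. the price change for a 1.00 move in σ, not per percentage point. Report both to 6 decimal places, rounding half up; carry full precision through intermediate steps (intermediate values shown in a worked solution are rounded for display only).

price = 10.597815
ν = 14.066322

σ√T = 0.5604·√1.4499 = 0.674788
d₁ = (ln(S/K) + (r+σ²/2)T) / (σ√T) = (ln(29.58/35.7) + (0.0389+0.5604²/2)·1.4499) / 0.674788 = (-0.188052 + 0.284070) / 0.674788 = 0.142294
d₂ = d₁ − σ√T = 0.142294 − 0.674788 = -0.532494
e^{−rT} = e^{−0.0389·1.4499} = 0.945160
N(−d₁) = 0.443424,  N(−d₂) = 0.702808
Put price V = K·e^{−rT}·N(−d₂) − S·N(−d₁) = 23.714296 − 13.116481 = 10.597815
φ(d₁) = (1/√(2π))·e^{−d₁²/2} = 0.394924
ν = S·φ(d₁)·√T = 14.066322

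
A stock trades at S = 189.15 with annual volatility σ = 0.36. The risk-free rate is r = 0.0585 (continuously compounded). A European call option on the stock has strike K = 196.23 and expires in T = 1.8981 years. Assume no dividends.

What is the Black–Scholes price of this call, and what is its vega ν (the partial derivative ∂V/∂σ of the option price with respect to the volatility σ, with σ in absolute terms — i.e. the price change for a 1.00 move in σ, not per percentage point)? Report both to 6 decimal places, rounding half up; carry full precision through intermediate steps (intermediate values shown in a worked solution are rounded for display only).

price = 42.883202
ν = 96.054439

σ√T = 0.36·√1.8981 = 0.495978
d₁ = (ln(S/K) + (r+σ²/2)T) / (σ√T) = (ln(189.15/196.23) + (0.0585+0.36²/2)·1.8981) / 0.495978 = (-0.036747 + 0.234036) / 0.495978 = 0.397777
d₂ = d₁ − σ√T = 0.397777 − 0.495978 = -0.098200
e^{−rT} = e^{−0.0585·1.8981} = 0.894904
N(d₁) = 0.654603,  N(d₂) = 0.460887
Call price V = S·N(d₁) − K·e^{−rT}·N(d₂) = 123.818127 − 80.934925 = 42.883202
φ(d₁) = (1/√(2π))·e^{−d₁²/2} = 0.368597
ν = S·φ(d₁)·√T = 96.054439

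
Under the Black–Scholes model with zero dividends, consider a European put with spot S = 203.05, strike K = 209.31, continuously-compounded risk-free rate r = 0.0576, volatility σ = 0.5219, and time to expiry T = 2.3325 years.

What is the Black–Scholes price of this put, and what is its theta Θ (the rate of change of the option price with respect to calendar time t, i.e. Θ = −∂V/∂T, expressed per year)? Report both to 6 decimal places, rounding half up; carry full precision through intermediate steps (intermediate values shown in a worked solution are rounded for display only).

price = 50.246073
Θ = -5.649331

σ√T = 0.5219·√2.3325 = 0.797073
d₁ = (ln(S/K) + (r+σ²/2)T) / (σ√T) = (ln(203.05/209.31) + (0.0576+0.5219²/2)·2.3325) / 0.797073 = (-0.030364 + 0.452015) / 0.797073 = 0.528999
d₂ = d₁ − σ√T = 0.528999 − 0.797073 = -0.268074
e^{−rT} = e^{−0.0576·2.3325} = 0.874282
N(−d₁) = 0.298403,  N(−d₂) = 0.605679
Put price V = K·e^{−rT}·N(−d₂) − S·N(−d₁) = 110.836842 − 60.590768 = 50.246073
φ(d₁) = (1/√(2π))·e^{−d₁²/2} = 0.346852
Θ = −S·φ(d₁)·σ/(2√T) + r·K·e^{−rT}·N(−d₂) = −12.033533 + 6.384202 = -5.649331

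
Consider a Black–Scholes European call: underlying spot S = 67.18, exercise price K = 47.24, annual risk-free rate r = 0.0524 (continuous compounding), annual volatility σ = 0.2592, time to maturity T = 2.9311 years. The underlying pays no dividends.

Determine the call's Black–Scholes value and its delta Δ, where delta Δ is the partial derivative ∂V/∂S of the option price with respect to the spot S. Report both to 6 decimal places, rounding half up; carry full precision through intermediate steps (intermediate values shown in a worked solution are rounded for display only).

σ√T = 0.2592·√2.9311 = 0.443762
d₁ = (ln(S/K) + (r+σ²/2)T) / (σ√T) = (ln(67.18/47.24) + (0.0524+0.2592²/2)·2.9311) / 0.443762 = (0.352135 + 0.252052) / 0.443762 = 1.361510
d₂ = d₁ − σ√T = 1.361510 − 0.443762 = 0.917748
e^{−rT} = e^{−0.0524·2.9311} = 0.857624
N(d₁) = 0.913324,  N(d₂) = 0.820625
Call price V = S·N(d₁) − K·e^{−rT}·N(d₂) = 61.357087 − 33.246907 = 28.110179
Δ = N(d₁) = 0.913324

price = 28.110179
Δ = 0.913324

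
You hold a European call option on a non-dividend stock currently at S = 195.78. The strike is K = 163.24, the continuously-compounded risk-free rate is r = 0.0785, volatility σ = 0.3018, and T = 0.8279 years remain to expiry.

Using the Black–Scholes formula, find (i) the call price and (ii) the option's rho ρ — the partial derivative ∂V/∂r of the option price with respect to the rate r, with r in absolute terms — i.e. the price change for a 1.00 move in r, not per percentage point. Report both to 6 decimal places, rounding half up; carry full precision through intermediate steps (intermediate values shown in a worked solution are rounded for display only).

σ√T = 0.3018·√0.8279 = 0.274605
d₁ = (ln(S/K) + (r+σ²/2)T) / (σ√T) = (ln(195.78/163.24) + (0.0785+0.3018²/2)·0.8279) / 0.274605 = (0.181770 + 0.102694) / 0.274605 = 1.035904
d₂ = d₁ − σ√T = 1.035904 − 0.274605 = 0.761299
e^{−rT} = e^{−0.0785·0.8279} = 0.937077
N(d₁) = 0.849876,  N(d₂) = 0.776761
Call price V = S·N(d₁) − K·e^{−rT}·N(d₂) = 166.388808 − 118.819837 = 47.568971
ρ = K·T·e^{−rT}·N(d₂) = 98.370943

price = 47.568971
ρ = 98.370943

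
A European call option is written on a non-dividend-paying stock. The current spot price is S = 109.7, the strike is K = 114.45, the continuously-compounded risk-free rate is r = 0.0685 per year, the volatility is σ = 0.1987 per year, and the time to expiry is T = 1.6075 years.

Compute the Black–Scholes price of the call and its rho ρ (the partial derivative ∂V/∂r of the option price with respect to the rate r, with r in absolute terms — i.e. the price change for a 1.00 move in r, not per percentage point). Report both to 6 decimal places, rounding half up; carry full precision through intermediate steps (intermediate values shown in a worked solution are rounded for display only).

σ√T = 0.1987·√1.6075 = 0.251926
d₁ = (ln(S/K) + (r+σ²/2)T) / (σ√T) = (ln(109.7/114.45) + (0.0685+0.1987²/2)·1.6075) / 0.251926 = (-0.042389 + 0.141847) / 0.251926 = 0.394792
d₂ = d₁ − σ√T = 0.394792 − 0.251926 = 0.142866
e^{−rT} = e^{−0.0685·1.6075} = 0.895732
N(d₁) = 0.653502,  N(d₂) = 0.556802
Call price V = S·N(d₁) − K·e^{−rT}·N(d₂) = 71.689152 − 57.081418 = 14.607734
ρ = K·T·e^{−rT}·N(d₂) = 91.758379

price = 14.607734
ρ = 91.758379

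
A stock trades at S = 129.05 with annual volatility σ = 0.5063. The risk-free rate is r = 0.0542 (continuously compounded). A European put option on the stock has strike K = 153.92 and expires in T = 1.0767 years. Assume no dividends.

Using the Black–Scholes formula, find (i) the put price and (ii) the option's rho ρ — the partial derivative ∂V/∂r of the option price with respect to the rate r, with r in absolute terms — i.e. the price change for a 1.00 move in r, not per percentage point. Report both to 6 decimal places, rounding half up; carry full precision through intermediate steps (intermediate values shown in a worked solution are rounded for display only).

σ√T = 0.5063·√1.0767 = 0.525358
d₁ = (ln(S/K) + (r+σ²/2)T) / (σ√T) = (ln(129.05/153.92) + (0.0542+0.5063²/2)·1.0767) / 0.525358 = (-0.176233 + 0.196358) / 0.525358 = 0.038306
d₂ = d₁ − σ√T = 0.038306 − 0.525358 = -0.487052
e^{−rT} = e^{−0.0542·1.0767} = 0.943313
N(−d₁) = 0.484722,  N(−d₂) = 0.686889
Put price V = K·e^{−rT}·N(−d₂) − S·N(−d₁) = 99.732682 − 62.553337 = 37.179345
ρ = −K·T·e^{−rT}·N(−d₂) = -107.382178

price = 37.179345
ρ = -107.382178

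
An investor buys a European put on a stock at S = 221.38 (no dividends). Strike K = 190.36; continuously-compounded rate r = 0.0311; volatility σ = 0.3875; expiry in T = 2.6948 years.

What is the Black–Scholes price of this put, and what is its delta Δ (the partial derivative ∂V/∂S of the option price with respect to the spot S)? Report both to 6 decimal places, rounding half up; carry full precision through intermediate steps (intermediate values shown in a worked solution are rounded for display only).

σ√T = 0.3875·√2.6948 = 0.636114
d₁ = (ln(S/K) + (r+σ²/2)T) / (σ√T) = (ln(221.38/190.36) + (0.0311+0.3875²/2)·2.6948) / 0.636114 = (0.150964 + 0.286129) / 0.636114 = 0.687129
d₂ = d₁ − σ√T = 0.687129 − 0.636114 = 0.051015
e^{−rT} = e^{−0.0311·2.6948} = 0.919608
N(−d₁) = 0.246001,  N(−d₂) = 0.479657
Put price V = K·e^{−rT}·N(−d₂) − S·N(−d₁) = 83.967028 − 54.459631 = 29.507397
Δ = −N(−d₁) = -0.246001

price = 29.507397
Δ = -0.246001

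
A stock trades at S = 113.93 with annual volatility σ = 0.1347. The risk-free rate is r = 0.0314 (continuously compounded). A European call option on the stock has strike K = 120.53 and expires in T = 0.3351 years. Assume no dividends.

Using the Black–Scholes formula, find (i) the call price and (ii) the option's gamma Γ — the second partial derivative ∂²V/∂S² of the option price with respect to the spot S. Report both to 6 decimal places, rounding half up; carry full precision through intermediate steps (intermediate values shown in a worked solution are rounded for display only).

price = 1.564482
Γ = 0.038640

σ√T = 0.1347·√0.3351 = 0.077975
d₁ = (ln(S/K) + (r+σ²/2)T) / (σ√T) = (ln(113.93/120.53) + (0.0314+0.1347²/2)·0.3351) / 0.077975 = (-0.056314 + 0.013562) / 0.077975 = -0.548283
d₂ = d₁ − σ√T = -0.548283 − 0.077975 = -0.626257
e^{−rT} = e^{−0.0314·0.3351} = 0.989533
N(d₁) = 0.291749,  N(d₂) = 0.265573
Call price V = S·N(d₁) − K·e^{−rT}·N(d₂) = 33.238957 − 31.674475 = 1.564482
φ(d₁) = (1/√(2π))·e^{−d₁²/2} = 0.343267
Γ = φ(d₁) / (S·σ·√T) = 0.038640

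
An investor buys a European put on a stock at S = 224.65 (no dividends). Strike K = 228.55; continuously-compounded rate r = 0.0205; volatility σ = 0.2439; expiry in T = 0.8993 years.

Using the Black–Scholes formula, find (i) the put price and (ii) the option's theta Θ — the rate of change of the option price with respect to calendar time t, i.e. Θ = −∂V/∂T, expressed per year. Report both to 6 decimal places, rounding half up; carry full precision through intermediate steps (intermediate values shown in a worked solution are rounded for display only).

σ√T = 0.2439·√0.8993 = 0.231294
d₁ = (ln(S/K) + (r+σ²/2)T) / (σ√T) = (ln(224.65/228.55) + (0.0205+0.2439²/2)·0.8993) / 0.231294 = (-0.017211 + 0.045184) / 0.231294 = 0.120940
d₂ = d₁ − σ√T = 0.120940 − 0.231294 = -0.110354
e^{−rT} = e^{−0.0205·0.8993} = 0.981733
N(−d₁) = 0.451869,  N(−d₂) = 0.543936
Put price V = K·e^{−rT}·N(−d₂) − S·N(−d₁) = 122.045619 − 101.512424 = 20.533195
φ(d₁) = (1/√(2π))·e^{−d₁²/2} = 0.396035
Θ = −S·φ(d₁)·σ/(2√T) + r·K·e^{−rT}·N(−d₂) = −11.441156 + 2.501935 = -8.939220

price = 20.533195
Θ = -8.939220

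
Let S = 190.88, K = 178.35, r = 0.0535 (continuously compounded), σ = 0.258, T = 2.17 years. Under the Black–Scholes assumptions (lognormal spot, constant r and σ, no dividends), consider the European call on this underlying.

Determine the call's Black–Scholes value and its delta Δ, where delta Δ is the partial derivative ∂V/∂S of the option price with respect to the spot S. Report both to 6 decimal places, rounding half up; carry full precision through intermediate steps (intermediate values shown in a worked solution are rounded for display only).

price = 45.372449
Δ = 0.749890

σ√T = 0.258·√2.17 = 0.380058
d₁ = (ln(S/K) + (r+σ²/2)T) / (σ√T) = (ln(190.88/178.35) + (0.0535+0.258²/2)·2.17) / 0.380058 = (0.067897 + 0.188317) / 0.380058 = 0.674145
d₂ = d₁ − σ√T = 0.674145 − 0.380058 = 0.294087
e^{−rT} = e^{−0.0535·2.17} = 0.890391
N(d₁) = 0.749890,  N(d₂) = 0.615654
Call price V = S·N(d₁) − K·e^{−rT}·N(d₂) = 143.139081 − 97.766632 = 45.372449
Δ = N(d₁) = 0.749890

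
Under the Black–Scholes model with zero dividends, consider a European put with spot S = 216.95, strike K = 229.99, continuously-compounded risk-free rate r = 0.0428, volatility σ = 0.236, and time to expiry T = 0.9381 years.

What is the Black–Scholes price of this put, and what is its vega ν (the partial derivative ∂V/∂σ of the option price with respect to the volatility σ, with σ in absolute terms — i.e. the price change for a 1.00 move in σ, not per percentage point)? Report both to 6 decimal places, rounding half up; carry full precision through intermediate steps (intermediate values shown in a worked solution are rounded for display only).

σ√T = 0.236·√0.9381 = 0.228579
d₁ = (ln(S/K) + (r+σ²/2)T) / (σ√T) = (ln(216.95/229.99) + (0.0428+0.236²/2)·0.9381) / 0.228579 = (-0.058369 + 0.066275) / 0.228579 = 0.034587
d₂ = d₁ − σ√T = 0.034587 − 0.228579 = -0.193992
e^{−rT} = e^{−0.0428·0.9381} = 0.960645
N(−d₁) = 0.486204,  N(−d₂) = 0.576909
Put price V = K·e^{−rT}·N(−d₂) − S·N(−d₁) = 127.461462 − 105.482034 = 21.979428
φ(d₁) = (1/√(2π))·e^{−d₁²/2} = 0.398704
ν = S·φ(d₁)·√T = 83.778874

price = 21.979428
ν = 83.778874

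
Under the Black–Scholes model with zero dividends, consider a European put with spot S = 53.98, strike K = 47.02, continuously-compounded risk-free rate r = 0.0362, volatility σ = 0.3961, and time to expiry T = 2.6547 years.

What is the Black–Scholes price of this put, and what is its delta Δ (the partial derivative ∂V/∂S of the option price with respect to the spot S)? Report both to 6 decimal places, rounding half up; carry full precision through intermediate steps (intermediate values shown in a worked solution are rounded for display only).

price = 7.365496
Δ = -0.246519

σ√T = 0.3961·√2.6547 = 0.645376
d₁ = (ln(S/K) + (r+σ²/2)T) / (σ√T) = (ln(53.98/47.02) + (0.0362+0.3961²/2)·2.6547) / 0.645376 = (0.138041 + 0.304355) / 0.645376 = 0.685485
d₂ = d₁ − σ√T = 0.685485 − 0.645376 = 0.040110
e^{−rT} = e^{−0.0362·2.6547} = 0.908373
N(−d₁) = 0.246519,  N(−d₂) = 0.484003
Put price V = K·e^{−rT}·N(−d₂) − S·N(−d₁) = 20.672584 − 13.307087 = 7.365496
Δ = −N(−d₁) = -0.246519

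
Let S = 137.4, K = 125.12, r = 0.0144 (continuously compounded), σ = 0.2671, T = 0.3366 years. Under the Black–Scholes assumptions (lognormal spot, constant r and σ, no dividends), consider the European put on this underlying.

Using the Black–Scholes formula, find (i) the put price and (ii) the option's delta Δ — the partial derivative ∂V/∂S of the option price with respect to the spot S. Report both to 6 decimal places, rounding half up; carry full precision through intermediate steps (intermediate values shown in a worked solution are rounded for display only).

price = 3.220759
Δ = -0.237947

σ√T = 0.2671·√0.3366 = 0.154964
d₁ = (ln(S/K) + (r+σ²/2)T) / (σ√T) = (ln(137.4/125.12) + (0.0144+0.2671²/2)·0.3366) / 0.154964 = (0.093623 + 0.016854) / 0.154964 = 0.712921
d₂ = d₁ − σ√T = 0.712921 − 0.154964 = 0.557957
e^{−rT} = e^{−0.0144·0.3366} = 0.995165
N(−d₁) = 0.237947,  N(−d₂) = 0.288437
Put price V = K·e^{−rT}·N(−d₂) − S·N(−d₁) = 35.914735 − 32.693976 = 3.220759
Δ = −N(−d₁) = -0.237947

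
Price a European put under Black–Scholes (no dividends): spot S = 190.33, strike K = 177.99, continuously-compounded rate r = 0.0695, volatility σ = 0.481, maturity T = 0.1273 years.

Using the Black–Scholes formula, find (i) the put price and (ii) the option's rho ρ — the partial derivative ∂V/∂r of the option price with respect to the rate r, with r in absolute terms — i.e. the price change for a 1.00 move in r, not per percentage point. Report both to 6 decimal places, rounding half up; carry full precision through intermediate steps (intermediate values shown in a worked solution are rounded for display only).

price = 6.788002
ρ = -8.102915

σ√T = 0.481·√0.1273 = 0.171617
d₁ = (ln(S/K) + (r+σ²/2)T) / (σ√T) = (ln(190.33/177.99) + (0.0695+0.481²/2)·0.1273) / 0.171617 = (0.067032 + 0.023573) / 0.171617 = 0.527953
d₂ = d₁ − σ√T = 0.527953 − 0.171617 = 0.356337
e^{−rT} = e^{−0.0695·0.1273} = 0.991192
N(−d₁) = 0.298766,  N(−d₂) = 0.360794
Put price V = K·e^{−rT}·N(−d₂) − S·N(−d₁) = 63.652122 − 56.864121 = 6.788002
ρ = −K·T·e^{−rT}·N(−d₂) = -8.102915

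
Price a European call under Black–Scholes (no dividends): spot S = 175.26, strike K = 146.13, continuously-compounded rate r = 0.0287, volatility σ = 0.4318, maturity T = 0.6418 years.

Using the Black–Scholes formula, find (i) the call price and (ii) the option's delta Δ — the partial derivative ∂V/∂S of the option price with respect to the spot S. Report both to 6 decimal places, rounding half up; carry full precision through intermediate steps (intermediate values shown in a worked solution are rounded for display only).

σ√T = 0.4318·√0.6418 = 0.345925
d₁ = (ln(S/K) + (r+σ²/2)T) / (σ√T) = (ln(175.26/146.13) + (0.0287+0.4318²/2)·0.6418) / 0.345925 = (0.181774 + 0.078252) / 0.345925 = 0.751682
d₂ = d₁ − σ√T = 0.751682 − 0.345925 = 0.405756
e^{−rT} = e^{−0.0287·0.6418} = 0.981749
N(d₁) = 0.773879,  N(d₂) = 0.657539
Call price V = S·N(d₁) − K·e^{−rT}·N(d₂) = 135.629989 − 94.332521 = 41.297468
Δ = N(d₁) = 0.773879

price = 41.297468
Δ = 0.773879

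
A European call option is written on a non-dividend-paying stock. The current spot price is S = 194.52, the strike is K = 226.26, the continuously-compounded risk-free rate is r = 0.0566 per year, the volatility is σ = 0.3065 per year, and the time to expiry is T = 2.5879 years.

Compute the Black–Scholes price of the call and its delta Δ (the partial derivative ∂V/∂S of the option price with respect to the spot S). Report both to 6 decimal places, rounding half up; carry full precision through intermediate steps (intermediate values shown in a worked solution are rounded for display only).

price = 37.513568
Δ = 0.593692

σ√T = 0.3065·√2.5879 = 0.493065
d₁ = (ln(S/K) + (r+σ²/2)T) / (σ√T) = (ln(194.52/226.26) + (0.0566+0.3065²/2)·2.5879) / 0.493065 = (-0.151150 + 0.268032) / 0.493065 = 0.237052
d₂ = d₁ − σ√T = 0.237052 − 0.493065 = -0.256013
e^{−rT} = e^{−0.0566·2.5879} = 0.863747
N(d₁) = 0.593692,  N(d₂) = 0.398970
Call price V = S·N(d₁) − K·e^{−rT}·N(d₂) = 115.484903 − 77.971335 = 37.513568
Δ = N(d₁) = 0.593692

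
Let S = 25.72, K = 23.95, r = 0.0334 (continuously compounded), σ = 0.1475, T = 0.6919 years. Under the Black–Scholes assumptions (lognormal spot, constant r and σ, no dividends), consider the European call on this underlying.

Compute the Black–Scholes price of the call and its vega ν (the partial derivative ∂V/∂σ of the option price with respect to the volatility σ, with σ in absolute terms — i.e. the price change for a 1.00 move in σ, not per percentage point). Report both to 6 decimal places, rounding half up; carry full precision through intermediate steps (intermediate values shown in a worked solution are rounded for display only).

price = 2.698409
ν = 6.043766

σ√T = 0.1475·√0.6919 = 0.122691
d₁ = (ln(S/K) + (r+σ²/2)T) / (σ√T) = (ln(25.72/23.95) + (0.0334+0.1475²/2)·0.6919) / 0.122691 = (0.071301 + 0.030636) / 0.122691 = 0.830838
d₂ = d₁ − σ√T = 0.830838 − 0.122691 = 0.708147
e^{−rT} = e^{−0.0334·0.6919} = 0.977156
N(d₁) = 0.796968,  N(d₂) = 0.760573
Call price V = S·N(d₁) − K·e^{−rT}·N(d₂) = 20.498004 − 17.799595 = 2.698409
φ(d₁) = (1/√(2π))·e^{−d₁²/2} = 0.282498
ν = S·φ(d₁)·√T = 6.043766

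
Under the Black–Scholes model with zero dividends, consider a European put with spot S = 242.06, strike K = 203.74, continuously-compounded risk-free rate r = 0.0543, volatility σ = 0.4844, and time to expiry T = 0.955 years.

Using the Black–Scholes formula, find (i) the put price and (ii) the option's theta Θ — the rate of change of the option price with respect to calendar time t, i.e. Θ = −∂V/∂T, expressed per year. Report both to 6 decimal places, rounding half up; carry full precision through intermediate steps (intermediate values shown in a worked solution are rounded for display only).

price = 20.813449
Θ = -14.328861

σ√T = 0.4844·√0.955 = 0.473376
d₁ = (ln(S/K) + (r+σ²/2)T) / (σ√T) = (ln(242.06/203.74) + (0.0543+0.4844²/2)·0.955) / 0.473376 = (0.172341 + 0.163899) / 0.473376 = 0.710302
d₂ = d₁ − σ√T = 0.710302 − 0.473376 = 0.236927
e^{−rT} = e^{−0.0543·0.955} = 0.949465
N(−d₁) = 0.238758,  N(−d₂) = 0.406357
Put price V = K·e^{−rT}·N(−d₂) − S·N(−d₁) = 78.607307 − 57.793858 = 20.813449
φ(d₁) = (1/√(2π))·e^{−d₁²/2} = 0.309994
Θ = −S·φ(d₁)·σ/(2√T) + r·K·e^{−rT}·N(−d₂) = −18.597238 + 4.268377 = -14.328861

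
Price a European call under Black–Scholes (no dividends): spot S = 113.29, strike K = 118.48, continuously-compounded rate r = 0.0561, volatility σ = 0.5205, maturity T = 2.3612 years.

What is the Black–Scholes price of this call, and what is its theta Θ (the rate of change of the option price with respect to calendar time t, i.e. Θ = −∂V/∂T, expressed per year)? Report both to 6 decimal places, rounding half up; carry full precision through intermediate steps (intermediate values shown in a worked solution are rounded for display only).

σ√T = 0.5205·√2.3612 = 0.799811
d₁ = (ln(S/K) + (r+σ²/2)T) / (σ√T) = (ln(113.29/118.48) + (0.0561+0.5205²/2)·2.3612) / 0.799811 = (-0.044793 + 0.452312) / 0.799811 = 0.509519
d₂ = d₁ − σ√T = 0.509519 − 0.799811 = -0.290292
e^{−rT} = e^{−0.0561·2.3612} = 0.875935
N(d₁) = 0.694806,  N(d₂) = 0.385797
Call price V = S·N(d₁) − K·e^{−rT}·N(d₂) = 78.714536 − 40.038267 = 38.676269
φ(d₁) = (1/√(2π))·e^{−d₁²/2} = 0.350378
Θ = −S·φ(d₁)·σ/(2√T) − r·K·e^{−rT}·N(d₂) = −6.722836 − 2.246147 = -8.968983

price = 38.676269
Θ = -8.968983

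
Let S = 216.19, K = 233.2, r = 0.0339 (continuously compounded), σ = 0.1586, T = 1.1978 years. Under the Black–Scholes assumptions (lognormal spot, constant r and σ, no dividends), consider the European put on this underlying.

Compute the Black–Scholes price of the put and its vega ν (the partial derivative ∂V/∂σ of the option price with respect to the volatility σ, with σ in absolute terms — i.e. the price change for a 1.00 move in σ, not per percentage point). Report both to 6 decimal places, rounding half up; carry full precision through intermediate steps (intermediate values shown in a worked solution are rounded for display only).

σ√T = 0.1586·√1.1978 = 0.173578
d₁ = (ln(S/K) + (r+σ²/2)T) / (σ√T) = (ln(216.19/233.2) + (0.0339+0.1586²/2)·1.1978) / 0.173578 = (-0.075739 + 0.055670) / 0.173578 = -0.115617
d₂ = d₁ − σ√T = -0.115617 − 0.173578 = -0.289196
e^{−rT} = e^{−0.0339·1.1978} = 0.960208
N(−d₁) = 0.546022,  N(−d₂) = 0.613784
Put price V = K·e^{−rT}·N(−d₂) − S·N(−d₁) = 137.438858 − 118.044526 = 19.394332
φ(d₁) = (1/√(2π))·e^{−d₁²/2} = 0.396285
ν = S·φ(d₁)·√T = 93.763785

price = 19.394332
ν = 93.763785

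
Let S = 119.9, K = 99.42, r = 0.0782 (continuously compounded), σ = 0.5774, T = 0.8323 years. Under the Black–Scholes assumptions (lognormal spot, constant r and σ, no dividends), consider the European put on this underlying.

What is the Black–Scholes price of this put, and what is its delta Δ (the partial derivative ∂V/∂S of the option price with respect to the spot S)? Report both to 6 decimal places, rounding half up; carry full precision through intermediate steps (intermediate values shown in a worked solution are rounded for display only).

σ√T = 0.5774·√0.8323 = 0.526765
d₁ = (ln(S/K) + (r+σ²/2)T) / (σ√T) = (ln(119.9/99.42) + (0.0782+0.5774²/2)·0.8323) / 0.526765 = (0.187305 + 0.203826) / 0.526765 = 0.742516
d₂ = d₁ − σ√T = 0.742516 − 0.526765 = 0.215751
e^{−rT} = e^{−0.0782·0.8323} = 0.936987
N(−d₁) = 0.228887,  N(−d₂) = 0.414591
Put price V = K·e^{−rT}·N(−d₂) − S·N(−d₁) = 38.621318 − 27.443603 = 11.177715
Δ = −N(−d₁) = -0.228887

price = 11.177715
Δ = -0.228887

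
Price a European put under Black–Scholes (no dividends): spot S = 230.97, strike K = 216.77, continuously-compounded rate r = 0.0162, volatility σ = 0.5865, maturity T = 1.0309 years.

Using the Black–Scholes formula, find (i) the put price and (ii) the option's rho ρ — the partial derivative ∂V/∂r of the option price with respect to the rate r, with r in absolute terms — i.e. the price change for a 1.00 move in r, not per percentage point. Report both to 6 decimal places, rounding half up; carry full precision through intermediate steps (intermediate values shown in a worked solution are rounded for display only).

σ√T = 0.5865·√1.0309 = 0.595492
d₁ = (ln(S/K) + (r+σ²/2)T) / (σ√T) = (ln(230.97/216.77) + (0.0162+0.5865²/2)·1.0309) / 0.595492 = (0.063451 + 0.194006) / 0.595492 = 0.432343
d₂ = d₁ − σ√T = 0.432343 − 0.595492 = -0.163149
e^{−rT} = e^{−0.0162·1.0309} = 0.983438
N(−d₁) = 0.332746,  N(−d₂) = 0.564800
Put price V = K·e^{−rT}·N(−d₂) − S·N(−d₁) = 120.403892 − 76.854336 = 43.549556
ρ = −K·T·e^{−rT}·N(−d₂) = -124.124372

price = 43.549556
ρ = -124.124372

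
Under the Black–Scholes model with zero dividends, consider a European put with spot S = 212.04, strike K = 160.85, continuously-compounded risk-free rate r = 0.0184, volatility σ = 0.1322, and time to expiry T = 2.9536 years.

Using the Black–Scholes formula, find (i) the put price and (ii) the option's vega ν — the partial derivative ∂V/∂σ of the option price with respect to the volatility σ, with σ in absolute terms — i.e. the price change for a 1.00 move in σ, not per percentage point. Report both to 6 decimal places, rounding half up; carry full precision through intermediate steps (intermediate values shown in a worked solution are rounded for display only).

price = 1.317892
ν = 42.461054

σ√T = 0.1322·√2.9536 = 0.227199
d₁ = (ln(S/K) + (r+σ²/2)T) / (σ√T) = (ln(212.04/160.85) + (0.0184+0.1322²/2)·2.9536) / 0.227199 = (0.276303 + 0.080156) / 0.227199 = 1.568924
d₂ = d₁ − σ√T = 1.568924 − 0.227199 = 1.341725
e^{−rT} = e^{−0.0184·2.9536} = 0.947104
N(−d₁) = 0.058333,  N(−d₂) = 0.089843
Put price V = K·e^{−rT}·N(−d₂) − S·N(−d₁) = 13.686780 − 12.368888 = 1.317892
φ(d₁) = (1/√(2π))·e^{−d₁²/2} = 0.116519
ν = S·φ(d₁)·√T = 42.461054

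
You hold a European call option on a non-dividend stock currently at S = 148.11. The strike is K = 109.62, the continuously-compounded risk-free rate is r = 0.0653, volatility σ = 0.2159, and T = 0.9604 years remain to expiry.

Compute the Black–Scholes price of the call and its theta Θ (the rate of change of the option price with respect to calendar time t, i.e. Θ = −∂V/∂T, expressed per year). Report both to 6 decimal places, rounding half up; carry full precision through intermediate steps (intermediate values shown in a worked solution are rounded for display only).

price = 45.608114
Θ = -7.596273

σ√T = 0.2159·√0.9604 = 0.211582
d₁ = (ln(S/K) + (r+σ²/2)T) / (σ√T) = (ln(148.11/109.62) + (0.0653+0.2159²/2)·0.9604) / 0.211582 = (0.300935 + 0.085098) / 0.211582 = 1.824508
d₂ = d₁ − σ√T = 1.824508 − 0.211582 = 1.612926
e^{−rT} = e^{−0.0653·0.9604} = 0.939212
N(d₁) = 0.965962,  N(d₂) = 0.946620
Call price V = S·N(d₁) − K·e^{−rT}·N(d₂) = 143.068680 − 97.460566 = 45.608114
φ(d₁) = (1/√(2π))·e^{−d₁²/2} = 0.075520
Θ = −S·φ(d₁)·σ/(2√T) − r·K·e^{−rT}·N(d₂) = −1.232098 − 6.364175 = -7.596273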